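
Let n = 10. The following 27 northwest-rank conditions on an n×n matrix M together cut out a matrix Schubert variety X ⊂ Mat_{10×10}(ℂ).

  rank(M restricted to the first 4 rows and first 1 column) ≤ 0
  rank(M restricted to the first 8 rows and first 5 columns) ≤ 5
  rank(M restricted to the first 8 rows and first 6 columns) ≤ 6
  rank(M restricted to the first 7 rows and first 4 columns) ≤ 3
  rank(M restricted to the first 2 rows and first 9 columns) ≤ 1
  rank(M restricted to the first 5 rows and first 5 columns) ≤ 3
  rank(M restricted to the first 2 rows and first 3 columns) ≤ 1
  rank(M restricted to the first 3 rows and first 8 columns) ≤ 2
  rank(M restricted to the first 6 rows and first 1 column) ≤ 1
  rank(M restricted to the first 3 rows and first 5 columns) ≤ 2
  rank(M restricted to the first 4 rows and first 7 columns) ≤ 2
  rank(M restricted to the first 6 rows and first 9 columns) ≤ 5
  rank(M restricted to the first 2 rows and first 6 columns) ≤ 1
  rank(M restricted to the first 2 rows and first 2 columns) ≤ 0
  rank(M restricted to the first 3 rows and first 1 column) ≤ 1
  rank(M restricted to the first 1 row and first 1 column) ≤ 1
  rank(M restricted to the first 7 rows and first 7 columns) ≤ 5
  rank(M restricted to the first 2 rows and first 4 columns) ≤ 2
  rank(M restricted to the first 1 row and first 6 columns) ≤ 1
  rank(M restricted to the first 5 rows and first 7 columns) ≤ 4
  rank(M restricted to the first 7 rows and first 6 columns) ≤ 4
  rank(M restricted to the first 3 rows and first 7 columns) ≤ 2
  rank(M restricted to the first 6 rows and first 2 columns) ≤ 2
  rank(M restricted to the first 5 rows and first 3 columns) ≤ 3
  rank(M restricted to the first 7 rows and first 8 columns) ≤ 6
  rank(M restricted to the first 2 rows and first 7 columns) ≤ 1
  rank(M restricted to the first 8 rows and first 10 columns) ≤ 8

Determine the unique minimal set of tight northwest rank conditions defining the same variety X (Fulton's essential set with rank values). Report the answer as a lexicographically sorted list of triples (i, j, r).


The tightest implied rank at each (i,j), from the 27 conditions:

  i=1: 0 | 0 | 1 | 1 | 1 | 1 | 1 | 1 | 1 | 1
  i=2: 0 | 0 | 1 | 1 | 1 | 1 | 1 | 1 | 1 | 2
  i=3: 0 | 1 | 2 | 2 | 2 | 2 | 2 | 2 | 2 | 3
  i=4: 0 | 1 | 2 | 2 | 2 | 2 | 2 | 3 | 3 | 4
  i=5: 1 | 2 | 3 | 3 | 3 | 3 | 3 | 4 | 4 | 5
  i=6: 1 | 2 | 3 | 3 | 4 | 4 | 4 | 5 | 5 | 6
  i=7: 1 | 2 | 3 | 3 | 4 | 4 | 5 | 6 | 6 | 7
  i=8: 1 | 2 | 3 | 4 | 5 | 5 | 6 | 7 | 7 | 8
  i=9: 1 | 2 | 3 | 4 | 5 | 6 | 7 | 8 | 8 | 9
  i=10: 1 | 2 | 3 | 4 | 5 | 6 | 7 | 8 | 9 | 10

so w = (3, 10, 2, 8, 1, 5, 7, 4, 6, 9).

Rothe diagram D(w) (19 cells), 6 SE-corners (essential conditions):

[(2, 2, 0), (2, 9, 1), (4, 1, 0), (4, 7, 2), (7, 4, 3), (7, 6, 4)]


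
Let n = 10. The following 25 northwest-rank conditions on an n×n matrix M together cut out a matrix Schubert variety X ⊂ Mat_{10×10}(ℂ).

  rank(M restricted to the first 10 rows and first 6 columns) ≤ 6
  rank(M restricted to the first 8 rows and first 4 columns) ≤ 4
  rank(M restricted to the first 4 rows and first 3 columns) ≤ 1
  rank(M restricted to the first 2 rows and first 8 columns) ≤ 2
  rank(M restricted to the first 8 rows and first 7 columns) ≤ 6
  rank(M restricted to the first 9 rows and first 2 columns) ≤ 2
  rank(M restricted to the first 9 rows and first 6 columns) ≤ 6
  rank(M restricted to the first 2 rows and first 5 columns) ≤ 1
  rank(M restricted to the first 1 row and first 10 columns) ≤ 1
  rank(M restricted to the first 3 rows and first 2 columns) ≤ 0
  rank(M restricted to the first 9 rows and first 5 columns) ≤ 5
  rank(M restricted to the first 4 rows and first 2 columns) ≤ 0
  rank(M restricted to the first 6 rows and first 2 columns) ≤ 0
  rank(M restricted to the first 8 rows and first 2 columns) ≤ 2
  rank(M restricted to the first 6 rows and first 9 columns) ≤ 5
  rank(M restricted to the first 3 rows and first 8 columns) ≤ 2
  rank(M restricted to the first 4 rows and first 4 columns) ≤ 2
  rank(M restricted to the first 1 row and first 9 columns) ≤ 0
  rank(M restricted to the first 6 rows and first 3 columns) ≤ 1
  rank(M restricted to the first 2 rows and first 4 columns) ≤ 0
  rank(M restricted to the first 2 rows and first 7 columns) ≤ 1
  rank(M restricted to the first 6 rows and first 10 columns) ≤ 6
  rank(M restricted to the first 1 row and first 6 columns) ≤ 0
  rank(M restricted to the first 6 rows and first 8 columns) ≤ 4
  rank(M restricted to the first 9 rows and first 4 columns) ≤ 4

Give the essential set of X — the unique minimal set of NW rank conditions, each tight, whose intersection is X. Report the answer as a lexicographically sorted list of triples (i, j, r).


Propagating the 25 rank bounds to every northwest block:

  i=1: 0  0  0  0  0  0  0  0  0  1
  i=2: 0  0  0  0  1  1  1  1  1  2
  i=3: 0  0  1  1  2  2  2  2  2  3
  i=4: 0  0  1  2  3  3  3  3  3  4
  i=5: 0  0  1  2  3  4  4  4  4  5
  i=6: 0  0  1  2  3  4  4  4  5  6
  i=7: 1  1  2  3  4  5  5  5  6  7
  i=8: 1  2  3  4  5  6  6  6  7  8
  i=9: 1  2  3  4  5  6  7  7  8  9
  i=10: 1  2  3  4  5  6  7  8  9  10

reading off 1-entries of Δ²R: w = (10, 5, 3, 4, 6, 9, 1, 2, 7, 8).

|D(w)|=23, |Ess(w)|=4:

[(1, 9, 0), (2, 4, 0), (6, 2, 0), (6, 8, 4)]


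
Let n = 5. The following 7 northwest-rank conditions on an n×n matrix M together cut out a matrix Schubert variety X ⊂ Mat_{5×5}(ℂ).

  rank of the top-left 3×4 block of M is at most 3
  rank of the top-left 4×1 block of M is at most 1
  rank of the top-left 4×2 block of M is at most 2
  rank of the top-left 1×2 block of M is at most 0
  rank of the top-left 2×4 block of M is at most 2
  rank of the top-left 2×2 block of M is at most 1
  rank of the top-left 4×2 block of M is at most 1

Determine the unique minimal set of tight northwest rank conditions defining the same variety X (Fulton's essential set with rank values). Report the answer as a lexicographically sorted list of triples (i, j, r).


Propagating the 7 rank bounds to every northwest block:

  row 1: 0 0 1 1 1
  row 2: 1 1 2 2 2
  row 3: 1 1 2 3 3
  row 4: 1 1 2 3 4
  row 5: 1 2 3 4 5

second differences of R give the permutation w = (3, 1, 4, 5, 2).

Fulton essential set (2 of the 4 Rothe cells):

[(1, 2, 0), (4, 2, 1)]


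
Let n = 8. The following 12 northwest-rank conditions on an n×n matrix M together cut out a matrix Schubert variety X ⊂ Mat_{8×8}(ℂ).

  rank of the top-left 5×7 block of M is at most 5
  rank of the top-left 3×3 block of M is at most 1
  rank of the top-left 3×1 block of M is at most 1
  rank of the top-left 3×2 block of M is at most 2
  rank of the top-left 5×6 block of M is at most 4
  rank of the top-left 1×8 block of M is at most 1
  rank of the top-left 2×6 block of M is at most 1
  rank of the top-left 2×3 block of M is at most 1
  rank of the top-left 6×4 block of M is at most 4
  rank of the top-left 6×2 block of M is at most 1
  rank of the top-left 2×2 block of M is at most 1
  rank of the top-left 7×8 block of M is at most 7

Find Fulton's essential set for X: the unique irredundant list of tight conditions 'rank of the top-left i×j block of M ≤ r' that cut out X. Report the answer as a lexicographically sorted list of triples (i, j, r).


Reconstructing r_w from the 12 given conditions:

  1  1  1  1  1  1  1  1
  1  1  1  1  1  1  2  2
  1  1  1  2  2  2  3  3
  1  1  2  3  3  3  4  4
  1  1  2  3  4  4  5  5
  1  1  2  3  4  5  6  6
  1  2  3  4  5  6  7  7
  1  2  3  4  5  6  7  8

giving w = (1, 7, 4, 3, 5, 6, 2, 8) via Δ²R.

Rothe diagram D(w) (10 cells), 3 SE-corners (essential conditions):

[(2, 6, 1), (3, 3, 1), (6, 2, 1)]


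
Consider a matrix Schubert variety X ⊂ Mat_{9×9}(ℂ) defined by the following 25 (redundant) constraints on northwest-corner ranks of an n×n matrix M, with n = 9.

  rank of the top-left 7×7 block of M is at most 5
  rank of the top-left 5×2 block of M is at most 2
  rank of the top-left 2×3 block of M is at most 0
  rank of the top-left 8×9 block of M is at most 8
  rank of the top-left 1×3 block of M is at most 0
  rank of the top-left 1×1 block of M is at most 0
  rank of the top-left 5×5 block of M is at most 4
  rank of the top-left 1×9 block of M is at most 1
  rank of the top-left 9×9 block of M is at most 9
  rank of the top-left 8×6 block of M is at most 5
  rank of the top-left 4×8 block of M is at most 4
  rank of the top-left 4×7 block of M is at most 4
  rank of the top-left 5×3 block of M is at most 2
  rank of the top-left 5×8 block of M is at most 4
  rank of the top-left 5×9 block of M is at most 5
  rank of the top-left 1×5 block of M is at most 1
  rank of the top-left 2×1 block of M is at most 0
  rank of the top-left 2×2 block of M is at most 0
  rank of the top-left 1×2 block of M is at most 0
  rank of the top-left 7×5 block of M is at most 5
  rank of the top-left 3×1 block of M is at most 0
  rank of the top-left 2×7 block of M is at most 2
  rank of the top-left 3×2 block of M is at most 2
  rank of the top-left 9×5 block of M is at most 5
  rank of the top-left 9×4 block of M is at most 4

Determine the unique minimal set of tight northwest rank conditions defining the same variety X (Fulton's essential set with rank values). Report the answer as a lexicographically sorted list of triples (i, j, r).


Reconstructing r_w from the 25 given conditions:

  R[1]: 0 0 0 1 1 1 1 1 1
  R[2]: 0 0 0 1 2 2 2 2 2
  R[3]: 0 1 1 2 3 3 3 3 3
  R[4]: 1 2 2 3 4 4 4 4 4
  R[5]: 1 2 2 3 4 4 4 4 5
  R[6]: 1 2 3 4 5 5 5 5 6
  R[7]: 1 2 3 4 5 5 5 6 7
  R[8]: 1 2 3 4 5 5 6 7 8
  R[9]: 1 2 3 4 5 6 7 8 9

giving w = (4, 5, 2, 1, 9, 3, 8, 7, 6) via Δ²R.

Rothe diagram D(w) (14 cells), 6 SE-corners (essential conditions):

[(2, 3, 0), (3, 1, 0), (5, 3, 2), (5, 8, 4), (7, 7, 5), (8, 6, 5)]


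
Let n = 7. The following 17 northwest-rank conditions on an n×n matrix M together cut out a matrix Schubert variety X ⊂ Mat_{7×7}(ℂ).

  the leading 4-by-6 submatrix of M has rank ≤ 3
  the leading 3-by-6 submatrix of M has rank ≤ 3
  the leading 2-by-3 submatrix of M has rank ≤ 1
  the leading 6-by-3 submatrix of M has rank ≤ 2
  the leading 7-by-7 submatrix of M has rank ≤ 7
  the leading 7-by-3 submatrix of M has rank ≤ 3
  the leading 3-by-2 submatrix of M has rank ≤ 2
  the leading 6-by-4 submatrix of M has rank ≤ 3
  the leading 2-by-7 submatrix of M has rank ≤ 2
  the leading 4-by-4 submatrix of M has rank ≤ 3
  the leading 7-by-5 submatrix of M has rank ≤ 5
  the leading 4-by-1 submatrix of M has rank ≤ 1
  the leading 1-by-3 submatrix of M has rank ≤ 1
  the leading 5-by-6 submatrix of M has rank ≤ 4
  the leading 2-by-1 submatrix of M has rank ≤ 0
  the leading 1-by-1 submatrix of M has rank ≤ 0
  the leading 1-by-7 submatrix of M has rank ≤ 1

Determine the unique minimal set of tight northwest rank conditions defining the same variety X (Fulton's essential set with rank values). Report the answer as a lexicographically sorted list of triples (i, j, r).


The tightest implied rank at each (i,j), from the 17 conditions:

  i=1: 0  1  1  1  1  1  1
  i=2: 0  1  1  2  2  2  2
  i=3: 1  2  2  3  3  3  3
  i=4: 1  2  2  3  3  3  4
  i=5: 1  2  2  3  4  4  5
  i=6: 1  2  2  3  4  5  6
  i=7: 1  2  3  4  5  6  7

second differences of R give the permutation w = (2, 4, 1, 7, 5, 6, 3).

ℓ(w)=8; the 4 essential cells (i,j,r):

[(2, 1, 0), (2, 3, 1), (4, 6, 3), (6, 3, 2)]


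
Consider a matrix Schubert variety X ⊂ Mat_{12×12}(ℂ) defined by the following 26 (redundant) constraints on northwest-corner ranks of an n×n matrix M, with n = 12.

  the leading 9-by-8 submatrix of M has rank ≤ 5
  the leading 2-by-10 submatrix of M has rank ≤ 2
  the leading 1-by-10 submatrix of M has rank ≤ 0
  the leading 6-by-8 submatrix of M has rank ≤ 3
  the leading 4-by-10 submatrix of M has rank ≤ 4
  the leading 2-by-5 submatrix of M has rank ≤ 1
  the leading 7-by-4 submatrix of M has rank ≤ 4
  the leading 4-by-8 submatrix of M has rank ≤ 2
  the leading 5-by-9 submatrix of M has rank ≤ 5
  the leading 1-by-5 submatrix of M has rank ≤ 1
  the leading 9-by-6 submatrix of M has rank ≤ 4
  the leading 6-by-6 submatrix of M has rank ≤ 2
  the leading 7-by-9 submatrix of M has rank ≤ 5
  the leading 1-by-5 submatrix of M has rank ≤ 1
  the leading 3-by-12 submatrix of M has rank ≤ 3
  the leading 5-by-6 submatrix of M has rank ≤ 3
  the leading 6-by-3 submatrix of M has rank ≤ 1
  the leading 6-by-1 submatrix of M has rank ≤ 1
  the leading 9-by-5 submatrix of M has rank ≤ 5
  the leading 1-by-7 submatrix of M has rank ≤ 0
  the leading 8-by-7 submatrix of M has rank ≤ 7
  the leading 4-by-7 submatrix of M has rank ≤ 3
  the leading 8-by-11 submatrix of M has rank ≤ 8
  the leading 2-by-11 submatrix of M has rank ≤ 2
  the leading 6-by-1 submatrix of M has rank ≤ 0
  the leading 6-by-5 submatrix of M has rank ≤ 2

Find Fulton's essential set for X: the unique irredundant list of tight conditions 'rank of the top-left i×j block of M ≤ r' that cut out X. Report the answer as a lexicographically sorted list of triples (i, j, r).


Computing R[i][j] = min implied NW-rank bound (n=12, 26 conditions):

  row 1: 0, 0, 0, 0, 0, 0, 0, 0, 0, 0, 1, 1
  row 2: 0, 1, 1, 1, 1, 1, 1, 1, 1, 1, 2, 2
  row 3: 0, 1, 1, 2, 2, 2, 2, 2, 2, 2, 3, 3
  row 4: 0, 1, 1, 2, 2, 2, 2, 2, 3, 3, 4, 4
  row 5: 0, 1, 1, 2, 2, 2, 3, 3, 4, 4, 5, 5
  row 6: 0, 1, 1, 2, 2, 2, 3, 3, 4, 5, 6, 6
  row 7: 1, 2, 2, 3, 3, 3, 4, 4, 5, 6, 7, 7
  row 8: 1, 2, 3, 4, 4, 4, 5, 5, 6, 7, 8, 8
  row 9: 1, 2, 3, 4, 4, 4, 5, 5, 6, 7, 8, 9
  row 10: 1, 2, 3, 4, 5, 5, 6, 6, 7, 8, 9, 10
  row 11: 1, 2, 3, 4, 5, 6, 7, 7, 8, 9, 10, 11
  row 12: 1, 2, 3, 4, 5, 6, 7, 8, 9, 10, 11, 12

so w = (11, 2, 4, 9, 7, 10, 1, 3, 12, 5, 6, 8).

D(w) has 31 cells with 8 SE-corners; essential set:

[(1, 10, 0), (4, 8, 2), (6, 1, 0), (6, 3, 1), (6, 6, 2), (6, 8, 3), (9, 6, 4), (9, 8, 5)]


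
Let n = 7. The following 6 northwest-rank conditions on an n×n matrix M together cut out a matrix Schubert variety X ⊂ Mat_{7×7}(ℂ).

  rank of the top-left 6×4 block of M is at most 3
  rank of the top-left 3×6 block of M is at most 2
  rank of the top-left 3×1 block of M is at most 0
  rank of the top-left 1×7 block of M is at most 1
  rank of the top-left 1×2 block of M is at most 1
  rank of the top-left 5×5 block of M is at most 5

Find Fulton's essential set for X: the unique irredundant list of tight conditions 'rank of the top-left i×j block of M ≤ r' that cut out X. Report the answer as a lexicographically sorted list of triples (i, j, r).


Propagating the 6 rank bounds to every northwest block:

  R[1]: 0 | 1 | 1 | 1 | 1 | 1 | 1
  R[2]: 0 | 1 | 2 | 2 | 2 | 2 | 2
  R[3]: 0 | 1 | 2 | 2 | 2 | 2 | 3
  R[4]: 1 | 2 | 3 | 3 | 3 | 3 | 4
  R[5]: 1 | 2 | 3 | 3 | 4 | 4 | 5
  R[6]: 1 | 2 | 3 | 3 | 4 | 5 | 6
  R[7]: 1 | 2 | 3 | 4 | 5 | 6 | 7

giving w = (2, 3, 7, 1, 5, 6, 4) via Δ²R.

ℓ(w)=8; the 3 essential cells (i,j,r):

[(3, 1, 0), (3, 6, 2), (6, 4, 3)]


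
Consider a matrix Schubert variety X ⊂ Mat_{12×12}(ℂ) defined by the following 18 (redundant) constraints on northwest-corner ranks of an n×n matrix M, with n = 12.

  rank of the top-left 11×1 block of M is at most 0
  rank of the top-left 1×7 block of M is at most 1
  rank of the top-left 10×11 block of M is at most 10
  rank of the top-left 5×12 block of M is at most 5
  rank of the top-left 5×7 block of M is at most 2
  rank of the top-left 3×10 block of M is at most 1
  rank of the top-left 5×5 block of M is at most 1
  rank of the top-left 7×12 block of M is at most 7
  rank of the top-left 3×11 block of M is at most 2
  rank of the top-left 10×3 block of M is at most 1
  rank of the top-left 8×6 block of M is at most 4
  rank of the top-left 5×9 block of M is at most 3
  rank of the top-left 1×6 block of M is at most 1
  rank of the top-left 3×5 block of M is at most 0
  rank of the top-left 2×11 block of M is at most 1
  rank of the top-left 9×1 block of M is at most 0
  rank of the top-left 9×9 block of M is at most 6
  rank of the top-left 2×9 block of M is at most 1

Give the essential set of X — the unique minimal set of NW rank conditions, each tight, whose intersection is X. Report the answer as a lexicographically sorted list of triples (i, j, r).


Recovering R(i,j) via the rank-extension bound from the 18 conditions:

  0, 0, 0, 0, 0, 1, 1, 1, 1, 1, 1, 1
  0, 0, 0, 0, 0, 1, 1, 1, 1, 1, 1, 2
  0, 0, 0, 0, 0, 1, 1, 1, 1, 1, 2, 3
  0, 1, 1, 1, 1, 2, 2, 2, 2, 2, 3, 4
  0, 1, 1, 1, 1, 2, 2, 3, 3, 3, 4, 5
  0, 1, 1, 2, 2, 3, 3, 4, 4, 4, 5, 6
  0, 1, 1, 2, 3, 4, 4, 5, 5, 5, 6, 7
  0, 1, 1, 2, 3, 4, 5, 6, 6, 6, 7, 8
  0, 1, 1, 2, 3, 4, 5, 6, 6, 7, 8, 9
  0, 1, 1, 2, 3, 4, 5, 6, 7, 8, 9, 10
  0, 1, 2, 3, 4, 5, 6, 7, 8, 9, 10, 11
  1, 2, 3, 4, 5, 6, 7, 8, 9, 10, 11, 12

giving w = (6, 12, 11, 2, 8, 4, 5, 7, 10, 9, 3, 1) via Δ²R.

D(w) has 42 cells with 8 SE-corners; essential set:

[(2, 11, 1), (3, 5, 0), (3, 10, 1), (5, 5, 1), (5, 7, 2), (9, 9, 6), (10, 3, 1), (11, 1, 0)]


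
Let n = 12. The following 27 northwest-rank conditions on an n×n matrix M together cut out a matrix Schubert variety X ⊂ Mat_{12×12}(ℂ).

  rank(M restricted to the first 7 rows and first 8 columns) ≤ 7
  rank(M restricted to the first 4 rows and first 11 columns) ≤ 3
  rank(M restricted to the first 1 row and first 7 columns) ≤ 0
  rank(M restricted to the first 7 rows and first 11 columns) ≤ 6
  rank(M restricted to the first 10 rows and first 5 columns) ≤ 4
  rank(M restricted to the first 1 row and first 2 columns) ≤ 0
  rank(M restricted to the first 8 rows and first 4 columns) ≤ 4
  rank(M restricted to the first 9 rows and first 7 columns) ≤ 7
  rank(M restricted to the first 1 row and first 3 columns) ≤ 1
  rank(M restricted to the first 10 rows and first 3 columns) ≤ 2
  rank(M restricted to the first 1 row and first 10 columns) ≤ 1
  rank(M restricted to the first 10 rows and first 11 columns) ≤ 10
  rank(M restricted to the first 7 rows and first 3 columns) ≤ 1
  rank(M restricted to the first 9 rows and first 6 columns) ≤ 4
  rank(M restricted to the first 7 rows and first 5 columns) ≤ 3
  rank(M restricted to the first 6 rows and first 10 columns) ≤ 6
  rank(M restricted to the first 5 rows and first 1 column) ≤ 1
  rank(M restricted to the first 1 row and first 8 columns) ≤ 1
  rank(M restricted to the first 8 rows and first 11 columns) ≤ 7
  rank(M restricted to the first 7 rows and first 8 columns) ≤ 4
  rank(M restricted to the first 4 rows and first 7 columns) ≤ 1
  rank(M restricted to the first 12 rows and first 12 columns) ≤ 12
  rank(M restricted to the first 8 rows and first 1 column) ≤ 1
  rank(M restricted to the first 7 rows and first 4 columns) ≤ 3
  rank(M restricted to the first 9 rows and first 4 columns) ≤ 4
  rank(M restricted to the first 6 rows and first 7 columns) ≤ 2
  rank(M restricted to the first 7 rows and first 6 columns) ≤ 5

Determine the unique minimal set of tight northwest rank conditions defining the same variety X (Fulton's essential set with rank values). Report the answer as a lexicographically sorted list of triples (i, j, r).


Reconstructing r_w from the 27 given conditions:

  0 | 0 | 0 | 0 | 0 | 0 | 0 | 1 | 1 | 1 | 1 | 1
  1 | 1 | 1 | 1 | 1 | 1 | 1 | 2 | 2 | 2 | 2 | 2
  1 | 1 | 1 | 1 | 1 | 1 | 1 | 2 | 3 | 3 | 3 | 3
  1 | 1 | 1 | 1 | 1 | 1 | 1 | 2 | 3 | 3 | 3 | 4
  1 | 1 | 1 | 2 | 2 | 2 | 2 | 3 | 4 | 4 | 4 | 5
  1 | 1 | 1 | 2 | 2 | 2 | 2 | 3 | 4 | 5 | 5 | 6
  1 | 1 | 1 | 2 | 3 | 3 | 3 | 4 | 5 | 6 | 6 | 7
  1 | 2 | 2 | 3 | 4 | 4 | 4 | 5 | 6 | 7 | 7 | 8
  1 | 2 | 2 | 3 | 4 | 4 | 5 | 6 | 7 | 8 | 8 | 9
  1 | 2 | 2 | 3 | 4 | 5 | 6 | 7 | 8 | 9 | 9 | 10
  1 | 2 | 3 | 4 | 5 | 6 | 7 | 8 | 9 | 10 | 10 | 11
  1 | 2 | 3 | 4 | 5 | 6 | 7 | 8 | 9 | 10 | 11 | 12

second differences of R give the permutation w = (8, 1, 9, 12, 4, 10, 5, 2, 7, 6, 3, 11).

7 SE-corners of the 33-cell Rothe diagram give Ess(w):

[(1, 7, 0), (4, 7, 1), (4, 11, 3), (6, 7, 2), (7, 3, 1), (9, 6, 4), (10, 3, 2)]


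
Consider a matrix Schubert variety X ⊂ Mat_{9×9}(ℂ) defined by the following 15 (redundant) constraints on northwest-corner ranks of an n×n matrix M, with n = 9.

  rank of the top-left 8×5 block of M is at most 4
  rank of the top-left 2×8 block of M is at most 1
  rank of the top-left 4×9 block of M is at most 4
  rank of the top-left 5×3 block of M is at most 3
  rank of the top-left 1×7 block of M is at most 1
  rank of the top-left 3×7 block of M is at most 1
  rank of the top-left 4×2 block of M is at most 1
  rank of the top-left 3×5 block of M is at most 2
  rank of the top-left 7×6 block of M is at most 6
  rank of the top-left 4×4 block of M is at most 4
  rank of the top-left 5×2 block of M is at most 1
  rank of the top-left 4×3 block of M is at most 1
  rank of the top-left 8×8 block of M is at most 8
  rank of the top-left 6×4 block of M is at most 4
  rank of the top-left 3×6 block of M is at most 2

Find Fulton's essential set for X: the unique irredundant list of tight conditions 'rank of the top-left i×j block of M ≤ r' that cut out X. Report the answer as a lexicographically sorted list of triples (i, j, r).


The tightest implied rank at each (i,j), from the 15 conditions:

  i=1: 1  1  1  1  1  1  1  1  1
  i=2: 1  1  1  1  1  1  1  1  2
  i=3: 1  1  1  1  1  1  1  2  3
  i=4: 1  1  1  2  2  2  2  3  4
  i=5: 1  1  2  3  3  3  3  4  5
  i=6: 1  2  3  4  4  4  4  5  6
  i=7: 1  2  3  4  4  5  5  6  7
  i=8: 1  2  3  4  4  5  6  7  8
  i=9: 1  2  3  4  5  6  7  8  9

the unique w with this rank table is (1, 9, 8, 4, 3, 2, 6, 7, 5).

Fulton essential set (5 of the 18 Rothe cells):

[(2, 8, 1), (3, 7, 1), (4, 3, 1), (5, 2, 1), (8, 5, 4)]


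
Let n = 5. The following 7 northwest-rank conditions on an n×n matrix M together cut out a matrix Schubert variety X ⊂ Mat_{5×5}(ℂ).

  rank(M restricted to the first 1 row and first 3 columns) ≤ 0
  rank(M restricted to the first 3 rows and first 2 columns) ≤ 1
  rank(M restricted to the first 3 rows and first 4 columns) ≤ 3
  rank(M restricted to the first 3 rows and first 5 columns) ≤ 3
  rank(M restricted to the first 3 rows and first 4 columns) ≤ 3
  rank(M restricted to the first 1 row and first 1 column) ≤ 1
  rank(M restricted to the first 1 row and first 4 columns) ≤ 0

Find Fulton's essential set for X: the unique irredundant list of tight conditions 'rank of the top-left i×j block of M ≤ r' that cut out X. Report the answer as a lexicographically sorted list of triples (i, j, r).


Reconstructing r_w from the 7 given conditions:

  0, 0, 0, 0, 1
  1, 1, 1, 1, 2
  1, 1, 2, 2, 3
  1, 2, 3, 3, 4
  1, 2, 3, 4, 5

giving w = (5, 1, 3, 2, 4) via Δ²R.

Rothe diagram D(w) (5 cells), 2 SE-corners (essential conditions):

[(1, 4, 0), (3, 2, 1)]


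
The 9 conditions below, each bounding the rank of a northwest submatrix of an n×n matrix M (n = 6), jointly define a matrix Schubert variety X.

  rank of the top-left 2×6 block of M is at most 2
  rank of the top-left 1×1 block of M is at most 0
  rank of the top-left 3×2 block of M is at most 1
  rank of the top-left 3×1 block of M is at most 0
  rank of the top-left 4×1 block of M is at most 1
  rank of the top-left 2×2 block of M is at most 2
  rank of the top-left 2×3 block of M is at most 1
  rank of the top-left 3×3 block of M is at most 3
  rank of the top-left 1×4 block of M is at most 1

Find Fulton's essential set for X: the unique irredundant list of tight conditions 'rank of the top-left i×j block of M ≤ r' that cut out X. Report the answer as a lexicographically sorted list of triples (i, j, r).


Computing R[i][j] = min implied NW-rank bound (n=6, 9 conditions):

  i=1: 0 | 1 | 1 | 1 | 1 | 1
  i=2: 0 | 1 | 1 | 2 | 2 | 2
  i=3: 0 | 1 | 2 | 3 | 3 | 3
  i=4: 1 | 2 | 3 | 4 | 4 | 4
  i=5: 1 | 2 | 3 | 4 | 5 | 5
  i=6: 1 | 2 | 3 | 4 | 5 | 6

hence w(1..6) = (2, 4, 3, 1, 5, 6).

ℓ(w)=4; the 2 essential cells (i,j,r):

[(2, 3, 1), (3, 1, 0)]


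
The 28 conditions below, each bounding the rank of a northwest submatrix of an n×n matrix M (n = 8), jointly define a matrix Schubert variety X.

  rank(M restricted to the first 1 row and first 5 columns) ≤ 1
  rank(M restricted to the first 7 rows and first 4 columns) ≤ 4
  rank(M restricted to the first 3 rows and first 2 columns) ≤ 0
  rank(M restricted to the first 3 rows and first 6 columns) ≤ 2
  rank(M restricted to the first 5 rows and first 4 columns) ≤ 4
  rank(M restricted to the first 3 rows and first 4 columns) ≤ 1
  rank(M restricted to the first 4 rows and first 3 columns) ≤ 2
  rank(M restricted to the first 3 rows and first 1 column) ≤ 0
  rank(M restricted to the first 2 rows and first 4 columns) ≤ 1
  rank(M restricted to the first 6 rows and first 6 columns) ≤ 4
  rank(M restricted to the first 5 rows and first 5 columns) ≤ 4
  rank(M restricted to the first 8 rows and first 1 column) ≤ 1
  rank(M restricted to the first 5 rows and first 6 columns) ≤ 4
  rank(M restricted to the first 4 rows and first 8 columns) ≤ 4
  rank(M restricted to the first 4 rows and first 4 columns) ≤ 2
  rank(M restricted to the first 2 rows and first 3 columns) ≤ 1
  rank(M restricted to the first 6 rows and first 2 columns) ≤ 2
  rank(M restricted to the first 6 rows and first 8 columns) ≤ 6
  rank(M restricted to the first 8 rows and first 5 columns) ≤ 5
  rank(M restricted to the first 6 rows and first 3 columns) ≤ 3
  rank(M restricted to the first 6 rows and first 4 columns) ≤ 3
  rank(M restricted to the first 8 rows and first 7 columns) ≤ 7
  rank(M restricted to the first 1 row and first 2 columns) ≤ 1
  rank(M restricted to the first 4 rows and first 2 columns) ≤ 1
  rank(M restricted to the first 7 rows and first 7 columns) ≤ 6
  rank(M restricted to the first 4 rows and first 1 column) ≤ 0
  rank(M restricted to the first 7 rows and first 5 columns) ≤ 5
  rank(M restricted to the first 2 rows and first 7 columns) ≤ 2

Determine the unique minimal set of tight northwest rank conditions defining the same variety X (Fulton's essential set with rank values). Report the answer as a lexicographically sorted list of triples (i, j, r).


Propagating the 28 rank bounds to every northwest block:

  0, 0, 1, 1, 1, 1, 1, 1
  0, 0, 1, 1, 2, 2, 2, 2
  0, 0, 1, 1, 2, 2, 3, 3
  0, 1, 2, 2, 3, 3, 4, 4
  1, 2, 3, 3, 4, 4, 5, 5
  1, 2, 3, 3, 4, 4, 5, 6
  1, 2, 3, 4, 5, 5, 6, 7
  1, 2, 3, 4, 5, 6, 7, 8

reading off 1-entries of Δ²R: w = (3, 5, 7, 2, 1, 8, 4, 6).

D(w) has 12 cells with 6 SE-corners; essential set:

[(3, 2, 0), (3, 4, 1), (3, 6, 2), (4, 1, 0), (6, 4, 3), (6, 6, 4)]


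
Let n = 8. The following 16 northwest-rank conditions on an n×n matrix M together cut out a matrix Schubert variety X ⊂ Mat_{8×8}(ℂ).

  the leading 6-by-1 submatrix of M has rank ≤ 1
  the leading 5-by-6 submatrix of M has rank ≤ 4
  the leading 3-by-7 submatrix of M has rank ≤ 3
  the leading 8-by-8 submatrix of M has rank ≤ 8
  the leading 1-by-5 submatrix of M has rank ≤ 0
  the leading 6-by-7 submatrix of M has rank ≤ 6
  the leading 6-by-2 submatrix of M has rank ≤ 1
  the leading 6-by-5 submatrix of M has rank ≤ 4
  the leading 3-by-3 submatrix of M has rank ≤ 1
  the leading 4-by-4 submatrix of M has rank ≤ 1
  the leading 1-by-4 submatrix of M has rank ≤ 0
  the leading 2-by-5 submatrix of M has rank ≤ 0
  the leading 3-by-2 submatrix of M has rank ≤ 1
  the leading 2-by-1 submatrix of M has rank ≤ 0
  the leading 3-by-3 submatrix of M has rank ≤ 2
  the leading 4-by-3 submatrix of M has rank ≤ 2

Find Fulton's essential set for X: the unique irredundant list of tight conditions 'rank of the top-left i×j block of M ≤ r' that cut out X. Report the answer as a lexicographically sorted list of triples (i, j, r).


Reconstructing r_w from the 16 given conditions:

  0 0 0 0 0 1 1 1
  0 0 0 0 0 1 2 2
  1 1 1 1 1 2 3 3
  1 1 1 1 2 3 4 4
  1 1 2 2 3 4 5 5
  1 1 2 3 4 5 6 6
  1 2 3 4 5 6 7 7
  1 2 3 4 5 6 7 8

reading off 1-entries of Δ²R: w = (6, 7, 1, 5, 3, 4, 2, 8).

|D(w)|=15, |Ess(w)|=3:

[(2, 5, 0), (4, 4, 1), (6, 2, 1)]


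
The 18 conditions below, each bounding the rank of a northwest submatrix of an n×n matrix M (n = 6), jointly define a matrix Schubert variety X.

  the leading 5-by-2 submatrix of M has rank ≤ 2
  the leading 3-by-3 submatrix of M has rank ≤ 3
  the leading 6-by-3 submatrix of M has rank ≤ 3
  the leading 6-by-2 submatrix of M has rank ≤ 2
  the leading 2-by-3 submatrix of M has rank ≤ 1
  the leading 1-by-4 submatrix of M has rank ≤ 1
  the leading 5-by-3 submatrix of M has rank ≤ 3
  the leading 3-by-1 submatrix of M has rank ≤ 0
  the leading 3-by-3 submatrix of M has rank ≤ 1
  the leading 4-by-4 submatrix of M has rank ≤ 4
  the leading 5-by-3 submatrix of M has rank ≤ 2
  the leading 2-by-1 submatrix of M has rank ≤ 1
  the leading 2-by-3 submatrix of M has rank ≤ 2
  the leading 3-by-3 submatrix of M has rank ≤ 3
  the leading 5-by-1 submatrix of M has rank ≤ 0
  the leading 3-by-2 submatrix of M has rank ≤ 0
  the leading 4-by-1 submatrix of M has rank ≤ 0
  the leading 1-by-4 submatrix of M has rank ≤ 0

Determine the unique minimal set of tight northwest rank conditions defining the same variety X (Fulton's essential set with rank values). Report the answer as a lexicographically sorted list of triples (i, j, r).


Propagating the 18 rank bounds to every northwest block:

  0  0  0  0  1  1
  0  0  1  1  2  2
  0  0  1  2  3  3
  0  1  2  3  4  4
  0  1  2  3  4  5
  1  2  3  4  5  6

reading off 1-entries of Δ²R: w = (5, 3, 4, 2, 6, 1).

3 SE-corners of the 10-cell Rothe diagram give Ess(w):

[(1, 4, 0), (3, 2, 0), (5, 1, 0)]


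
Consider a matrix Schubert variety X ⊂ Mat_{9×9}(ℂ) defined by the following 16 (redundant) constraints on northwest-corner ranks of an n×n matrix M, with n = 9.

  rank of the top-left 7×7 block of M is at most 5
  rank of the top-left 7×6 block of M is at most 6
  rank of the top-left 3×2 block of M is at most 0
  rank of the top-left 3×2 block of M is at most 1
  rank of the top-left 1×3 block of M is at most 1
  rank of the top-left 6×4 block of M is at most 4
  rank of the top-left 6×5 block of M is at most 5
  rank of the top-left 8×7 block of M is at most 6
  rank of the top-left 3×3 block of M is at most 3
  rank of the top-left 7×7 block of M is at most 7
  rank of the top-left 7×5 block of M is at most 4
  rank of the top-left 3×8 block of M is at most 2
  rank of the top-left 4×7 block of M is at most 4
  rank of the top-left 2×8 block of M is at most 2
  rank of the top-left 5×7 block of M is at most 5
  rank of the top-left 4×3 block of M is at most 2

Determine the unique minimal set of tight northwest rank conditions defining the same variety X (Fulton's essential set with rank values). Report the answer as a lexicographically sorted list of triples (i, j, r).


Rank table r_w(9×9) implied by the 16 constraints:

  0 | 0 | 1 | 1 | 1 | 1 | 1 | 1 | 1
  0 | 0 | 1 | 2 | 2 | 2 | 2 | 2 | 2
  0 | 0 | 1 | 2 | 2 | 2 | 2 | 2 | 3
  1 | 1 | 2 | 3 | 3 | 3 | 3 | 3 | 4
  1 | 2 | 3 | 4 | 4 | 4 | 4 | 4 | 5
  1 | 2 | 3 | 4 | 4 | 5 | 5 | 5 | 6
  1 | 2 | 3 | 4 | 4 | 5 | 5 | 6 | 7
  1 | 2 | 3 | 4 | 5 | 6 | 6 | 7 | 8
  1 | 2 | 3 | 4 | 5 | 6 | 7 | 8 | 9

second differences of R give the permutation w = (3, 4, 9, 1, 2, 6, 8, 5, 7).

ℓ(w)=13; the 4 essential cells (i,j,r):

[(3, 2, 0), (3, 8, 2), (7, 5, 4), (7, 7, 5)]


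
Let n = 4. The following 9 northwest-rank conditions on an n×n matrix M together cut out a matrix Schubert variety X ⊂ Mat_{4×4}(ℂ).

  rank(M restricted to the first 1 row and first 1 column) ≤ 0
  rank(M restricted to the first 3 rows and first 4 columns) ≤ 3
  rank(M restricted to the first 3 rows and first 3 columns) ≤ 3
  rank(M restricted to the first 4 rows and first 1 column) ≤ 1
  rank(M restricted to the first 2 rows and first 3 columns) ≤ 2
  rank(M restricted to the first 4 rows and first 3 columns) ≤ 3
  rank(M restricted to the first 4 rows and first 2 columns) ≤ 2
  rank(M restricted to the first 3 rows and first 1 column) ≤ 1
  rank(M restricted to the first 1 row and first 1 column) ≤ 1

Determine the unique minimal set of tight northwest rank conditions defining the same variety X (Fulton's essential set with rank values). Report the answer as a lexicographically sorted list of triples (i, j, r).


Propagating the 9 rank bounds to every northwest block:

  0, 1, 1, 1
  1, 2, 2, 2
  1, 2, 3, 3
  1, 2, 3, 4

the unique w with this rank table is (2, 1, 3, 4).

ℓ(w)=1; the 1 essential cell (i,j,r):

[(1, 1, 0)]


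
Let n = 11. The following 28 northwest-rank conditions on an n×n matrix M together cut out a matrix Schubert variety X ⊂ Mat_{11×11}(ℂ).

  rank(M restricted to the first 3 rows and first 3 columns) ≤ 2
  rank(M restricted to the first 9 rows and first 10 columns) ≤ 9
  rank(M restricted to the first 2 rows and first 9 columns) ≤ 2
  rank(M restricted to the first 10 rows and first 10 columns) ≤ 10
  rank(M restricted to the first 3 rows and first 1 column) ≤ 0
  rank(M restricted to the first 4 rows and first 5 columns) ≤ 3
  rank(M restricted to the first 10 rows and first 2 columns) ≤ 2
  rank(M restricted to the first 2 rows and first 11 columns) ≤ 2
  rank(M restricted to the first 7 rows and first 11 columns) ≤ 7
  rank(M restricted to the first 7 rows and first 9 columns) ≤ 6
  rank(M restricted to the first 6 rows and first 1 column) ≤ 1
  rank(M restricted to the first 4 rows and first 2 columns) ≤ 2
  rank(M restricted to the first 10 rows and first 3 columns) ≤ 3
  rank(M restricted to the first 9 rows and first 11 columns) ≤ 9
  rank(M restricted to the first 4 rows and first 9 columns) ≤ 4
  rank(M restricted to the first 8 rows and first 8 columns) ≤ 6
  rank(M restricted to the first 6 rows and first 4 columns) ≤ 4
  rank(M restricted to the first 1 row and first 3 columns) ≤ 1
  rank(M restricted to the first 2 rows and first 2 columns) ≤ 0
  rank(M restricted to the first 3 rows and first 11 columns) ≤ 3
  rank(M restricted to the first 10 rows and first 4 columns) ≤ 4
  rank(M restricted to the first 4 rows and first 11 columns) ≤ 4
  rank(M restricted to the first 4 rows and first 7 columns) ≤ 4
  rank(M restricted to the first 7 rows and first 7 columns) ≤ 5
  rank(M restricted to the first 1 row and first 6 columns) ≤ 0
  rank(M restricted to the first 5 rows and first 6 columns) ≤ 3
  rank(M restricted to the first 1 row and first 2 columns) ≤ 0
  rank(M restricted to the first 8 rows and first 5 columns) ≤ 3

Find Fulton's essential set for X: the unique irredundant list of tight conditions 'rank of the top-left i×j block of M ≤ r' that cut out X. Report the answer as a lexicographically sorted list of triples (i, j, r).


The tightest implied rank at each (i,j), from the 28 conditions:

  R[1]: 0 0 0 0 0 0 1 1 1 1 1
  R[2]: 0 0 1 1 1 1 2 2 2 2 2
  R[3]: 0 1 2 2 2 2 3 3 3 3 3
  R[4]: 1 2 3 3 3 3 4 4 4 4 4
  R[5]: 1 2 3 3 3 3 4 5 5 5 5
  R[6]: 1 2 3 3 3 4 5 6 6 6 6
  R[7]: 1 2 3 3 3 4 5 6 6 7 7
  R[8]: 1 2 3 3 3 4 5 6 7 8 8
  R[9]: 1 2 3 4 4 5 6 7 8 9 9
  R[10]: 1 2 3 4 5 6 7 8 9 10 10
  R[11]: 1 2 3 4 5 6 7 8 9 10 11

hence w(1..11) = (7, 3, 2, 1, 8, 6, 10, 9, 4, 5, 11).

Fulton essential set (6 of the 19 Rothe cells):

[(1, 6, 0), (2, 2, 0), (3, 1, 0), (5, 6, 3), (7, 9, 6), (8, 5, 3)]


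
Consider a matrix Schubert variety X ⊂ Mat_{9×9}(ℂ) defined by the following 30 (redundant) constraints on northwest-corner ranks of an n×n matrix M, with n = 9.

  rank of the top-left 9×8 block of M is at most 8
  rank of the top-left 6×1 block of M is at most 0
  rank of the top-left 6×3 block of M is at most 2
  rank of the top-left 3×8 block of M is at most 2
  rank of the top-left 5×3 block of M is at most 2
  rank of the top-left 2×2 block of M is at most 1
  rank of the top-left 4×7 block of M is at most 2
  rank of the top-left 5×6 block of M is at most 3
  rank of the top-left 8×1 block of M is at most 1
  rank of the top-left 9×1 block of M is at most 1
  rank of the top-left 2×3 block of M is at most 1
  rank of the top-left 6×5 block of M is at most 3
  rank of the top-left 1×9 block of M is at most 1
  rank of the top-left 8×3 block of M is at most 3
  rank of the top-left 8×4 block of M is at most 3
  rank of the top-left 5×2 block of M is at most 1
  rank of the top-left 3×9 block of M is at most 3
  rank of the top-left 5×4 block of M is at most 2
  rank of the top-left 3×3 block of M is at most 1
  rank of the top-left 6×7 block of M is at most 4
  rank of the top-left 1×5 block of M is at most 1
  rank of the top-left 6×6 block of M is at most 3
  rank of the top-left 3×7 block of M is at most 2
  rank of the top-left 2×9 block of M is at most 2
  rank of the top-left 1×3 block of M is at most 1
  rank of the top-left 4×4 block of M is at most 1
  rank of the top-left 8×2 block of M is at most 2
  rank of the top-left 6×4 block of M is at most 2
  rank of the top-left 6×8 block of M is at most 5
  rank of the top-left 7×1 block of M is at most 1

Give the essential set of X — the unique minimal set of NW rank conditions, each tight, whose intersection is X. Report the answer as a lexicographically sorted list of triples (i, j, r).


Rank table r_w(9×9) implied by the 30 constraints:

  0 | 1 | 1 | 1 | 1 | 1 | 1 | 1 | 1
  0 | 1 | 1 | 1 | 2 | 2 | 2 | 2 | 2
  0 | 1 | 1 | 1 | 2 | 2 | 2 | 2 | 3
  0 | 1 | 1 | 1 | 2 | 2 | 2 | 3 | 4
  0 | 1 | 2 | 2 | 3 | 3 | 3 | 4 | 5
  0 | 1 | 2 | 2 | 3 | 3 | 4 | 5 | 6
  1 | 2 | 3 | 3 | 4 | 4 | 5 | 6 | 7
  1 | 2 | 3 | 3 | 4 | 5 | 6 | 7 | 8
  1 | 2 | 3 | 4 | 5 | 6 | 7 | 8 | 9

reading off 1-entries of Δ²R: w = (2, 5, 9, 8, 3, 7, 1, 6, 4).

7 SE-corners of the 20-cell Rothe diagram give Ess(w):

[(3, 8, 2), (4, 4, 1), (4, 7, 2), (6, 1, 0), (6, 4, 2), (6, 6, 3), (8, 4, 3)]


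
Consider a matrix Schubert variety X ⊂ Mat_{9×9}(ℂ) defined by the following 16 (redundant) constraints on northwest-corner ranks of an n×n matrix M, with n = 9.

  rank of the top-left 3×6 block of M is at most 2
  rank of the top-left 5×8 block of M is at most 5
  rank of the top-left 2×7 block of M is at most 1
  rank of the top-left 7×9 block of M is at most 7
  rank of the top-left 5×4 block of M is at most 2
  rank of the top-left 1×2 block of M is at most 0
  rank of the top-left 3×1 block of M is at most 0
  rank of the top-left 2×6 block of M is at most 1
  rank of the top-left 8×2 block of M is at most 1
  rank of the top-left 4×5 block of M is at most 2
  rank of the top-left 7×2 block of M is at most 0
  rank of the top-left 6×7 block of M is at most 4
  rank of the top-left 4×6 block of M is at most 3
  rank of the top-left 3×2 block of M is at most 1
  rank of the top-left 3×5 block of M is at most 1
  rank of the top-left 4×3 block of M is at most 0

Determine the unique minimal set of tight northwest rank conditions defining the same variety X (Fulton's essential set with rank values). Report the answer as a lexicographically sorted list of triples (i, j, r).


Computing R[i][j] = min implied NW-rank bound (n=9, 16 conditions):

  i=1: 0, 0, 0, 1, 1, 1, 1, 1, 1
  i=2: 0, 0, 0, 1, 1, 1, 1, 2, 2
  i=3: 0, 0, 0, 1, 1, 2, 2, 3, 3
  i=4: 0, 0, 0, 1, 2, 3, 3, 4, 4
  i=5: 0, 0, 1, 2, 3, 4, 4, 5, 5
  i=6: 0, 0, 1, 2, 3, 4, 4, 5, 6
  i=7: 0, 0, 1, 2, 3, 4, 5, 6, 7
  i=8: 1, 1, 2, 3, 4, 5, 6, 7, 8
  i=9: 1, 2, 3, 4, 5, 6, 7, 8, 9

second differences of R give the permutation w = (4, 8, 6, 5, 3, 9, 7, 1, 2).

5 SE-corners of the 23-cell Rothe diagram give Ess(w):

[(2, 7, 1), (3, 5, 1), (4, 3, 0), (6, 7, 4), (7, 2, 0)]


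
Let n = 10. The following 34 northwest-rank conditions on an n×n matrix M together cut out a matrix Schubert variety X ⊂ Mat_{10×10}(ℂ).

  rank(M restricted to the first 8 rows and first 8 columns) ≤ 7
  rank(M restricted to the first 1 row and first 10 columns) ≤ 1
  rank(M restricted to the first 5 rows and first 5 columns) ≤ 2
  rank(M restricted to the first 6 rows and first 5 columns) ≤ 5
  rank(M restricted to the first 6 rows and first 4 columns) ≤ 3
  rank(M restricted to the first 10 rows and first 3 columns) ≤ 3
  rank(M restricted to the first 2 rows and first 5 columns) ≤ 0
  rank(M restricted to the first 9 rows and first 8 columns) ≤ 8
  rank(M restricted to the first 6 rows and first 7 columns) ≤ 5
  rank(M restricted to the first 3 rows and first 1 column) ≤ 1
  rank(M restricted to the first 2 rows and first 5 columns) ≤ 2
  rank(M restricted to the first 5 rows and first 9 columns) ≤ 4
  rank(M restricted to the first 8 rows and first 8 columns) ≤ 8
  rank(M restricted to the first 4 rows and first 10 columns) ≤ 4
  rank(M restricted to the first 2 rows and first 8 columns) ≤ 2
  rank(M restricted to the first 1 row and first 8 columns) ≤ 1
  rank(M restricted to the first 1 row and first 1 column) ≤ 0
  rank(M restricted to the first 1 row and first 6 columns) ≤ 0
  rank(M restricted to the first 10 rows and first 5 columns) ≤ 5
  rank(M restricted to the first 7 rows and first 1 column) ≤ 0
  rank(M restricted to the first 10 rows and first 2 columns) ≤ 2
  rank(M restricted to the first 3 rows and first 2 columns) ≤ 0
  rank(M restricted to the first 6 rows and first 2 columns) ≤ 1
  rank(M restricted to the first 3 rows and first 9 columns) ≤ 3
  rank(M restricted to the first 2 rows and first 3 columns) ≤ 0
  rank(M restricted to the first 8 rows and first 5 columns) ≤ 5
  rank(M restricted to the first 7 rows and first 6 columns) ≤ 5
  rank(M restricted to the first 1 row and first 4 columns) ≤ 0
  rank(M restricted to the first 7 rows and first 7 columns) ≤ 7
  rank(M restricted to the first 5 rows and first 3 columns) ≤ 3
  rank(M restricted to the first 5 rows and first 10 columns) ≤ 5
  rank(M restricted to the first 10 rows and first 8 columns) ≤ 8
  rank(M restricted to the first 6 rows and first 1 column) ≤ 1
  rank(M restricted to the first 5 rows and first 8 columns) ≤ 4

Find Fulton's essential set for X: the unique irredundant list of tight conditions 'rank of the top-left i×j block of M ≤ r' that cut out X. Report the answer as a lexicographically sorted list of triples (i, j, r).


Propagating the 34 rank bounds to every northwest block:

  i=1: 0 | 0 | 0 | 0 | 0 | 0 | 1 | 1 | 1 | 1
  i=2: 0 | 0 | 0 | 0 | 0 | 1 | 2 | 2 | 2 | 2
  i=3: 0 | 0 | 1 | 1 | 1 | 2 | 3 | 3 | 3 | 3
  i=4: 0 | 1 | 2 | 2 | 2 | 3 | 4 | 4 | 4 | 4
  i=5: 0 | 1 | 2 | 2 | 2 | 3 | 4 | 4 | 4 | 5
  i=6: 0 | 1 | 2 | 3 | 3 | 4 | 5 | 5 | 5 | 6
  i=7: 0 | 1 | 2 | 3 | 4 | 5 | 6 | 6 | 6 | 7
  i=8: 1 | 2 | 3 | 4 | 5 | 6 | 7 | 7 | 7 | 8
  i=9: 1 | 2 | 3 | 4 | 5 | 6 | 7 | 8 | 8 | 9
  i=10: 1 | 2 | 3 | 4 | 5 | 6 | 7 | 8 | 9 | 10

reading off 1-entries of Δ²R: w = (7, 6, 3, 2, 10, 4, 5, 1, 8, 9).

|D(w)|=21, |Ess(w)|=6:

[(1, 6, 0), (2, 5, 0), (3, 2, 0), (5, 5, 2), (5, 9, 4), (7, 1, 0)]
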